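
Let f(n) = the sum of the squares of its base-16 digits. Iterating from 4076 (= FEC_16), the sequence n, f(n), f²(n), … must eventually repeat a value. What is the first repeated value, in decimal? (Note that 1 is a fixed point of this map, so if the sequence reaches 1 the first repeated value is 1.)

4076 = (15,14,12)_16 → 15² + 14² + 12² = 225 + 196 + 144 = 565
565 = (2,3,5)_16 → 2² + 3² + 5² = 4 + 9 + 25 = 38
38 = (2,6)_16 → 2² + 6² = 4 + 36 = 40
40 = (2,8)_16 → 2² + 8² = 4 + 64 = 68
68 = (4,4)_16 → 4² + 4² = 16 + 16 = 32
32 = (2,0)_16 → 2² + 0² = 4 + 0 = 4
4 = (4)_16 → 4² = 16
16 = (1,0)_16 → 1² + 0² = 1 + 0 = 1  — reached the fixed point 1.
1 → 1, so 1 is the first repeated value.

1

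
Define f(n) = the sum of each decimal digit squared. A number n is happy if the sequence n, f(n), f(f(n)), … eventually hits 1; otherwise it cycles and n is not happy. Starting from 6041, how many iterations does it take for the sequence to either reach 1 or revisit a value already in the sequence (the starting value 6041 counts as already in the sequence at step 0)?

6041 → 6² + 0² + 4² + 1² = 53
53 → 5² + 3² = 34
34 → 3² + 4² = 25
25 → 2² + 5² = 29
29 → 2² + 9² = 85
85 → 8² + 5² = 89
89 → 8² + 9² = 145
145 → 1² + 4² + 5² = 42
42 → 4² + 2² = 20
20 → 2² + 0² = 4
4 → 4² = 16
16 → 1² + 6² = 37
37 → 3² + 7² = 58
58 → 5² + 8² = 89  — 89 repeats.
That took 14 steps.

14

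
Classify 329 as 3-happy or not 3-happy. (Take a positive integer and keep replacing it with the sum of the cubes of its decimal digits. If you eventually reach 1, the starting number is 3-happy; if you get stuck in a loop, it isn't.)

not 3-happy

329 → 3³ + 2³ + 9³ = 764
764 → 7³ + 6³ + 4³ = 623
623 → 6³ + 2³ + 3³ = 251
251 → 2³ + 5³ + 1³ = 134
134 → 1³ + 3³ + 4³ = 92
92 → 9³ + 2³ = 737
737 → 7³ + 3³ + 7³ = 713
713 → 7³ + 1³ + 3³ = 371
371 → 3³ + 7³ + 1³ = 371  — 371 already seen; the sequence cycles without reaching 1.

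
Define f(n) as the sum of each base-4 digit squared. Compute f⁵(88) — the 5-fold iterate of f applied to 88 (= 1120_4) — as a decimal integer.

1

88 = (1,1,2,0)_4 → 1² + 1² + 2² + 0² = 1 + 1 + 4 + 0 = 6
6 = (1,2)_4 → 1² + 2² = 1 + 4 = 5
5 = (1,1)_4 → 1² + 1² = 1 + 1 = 2
2 = (2)_4 → 2² = 4
4 = (1,0)_4 → 1² + 0² = 1 + 0 = 1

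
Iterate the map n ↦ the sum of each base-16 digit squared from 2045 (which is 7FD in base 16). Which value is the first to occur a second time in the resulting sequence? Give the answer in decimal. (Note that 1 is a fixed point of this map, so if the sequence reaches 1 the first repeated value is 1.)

2045 = (7,15,13)_16 → 7² + 15² + 13² = 443
443 = (1,11,11)_16 → 1² + 11² + 11² = 243
243 = (15,3)_16 → 15² + 3² = 234
234 = (14,10)_16 → 14² + 10² = 296
296 = (1,2,8)_16 → 1² + 2² + 8² = 69
69 = (4,5)_16 → 4² + 5² = 41
41 = (2,9)_16 → 2² + 9² = 85
85 = (5,5)_16 → 5² + 5² = 50
50 = (3,2)_16 → 3² + 2² = 13
13 = (13)_16 → 13² = 169
169 = (10,9)_16 → 10² + 9² = 181
181 = (11,5)_16 → 11² + 5² = 146
146 = (9,2)_16 → 9² + 2² = 85  — 85 already appeared earlier.

85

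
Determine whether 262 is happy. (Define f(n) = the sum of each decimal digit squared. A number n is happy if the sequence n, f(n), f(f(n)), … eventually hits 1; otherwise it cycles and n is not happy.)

happy

262 → 2² + 6² + 2² = 4 + 36 + 4 = 44
44 → 4² + 4² = 16 + 16 = 32
32 → 3² + 2² = 9 + 4 = 13
13 → 1² + 3² = 1 + 9 = 10
10 → 1² + 0² = 1 + 0 = 1  — reached 1.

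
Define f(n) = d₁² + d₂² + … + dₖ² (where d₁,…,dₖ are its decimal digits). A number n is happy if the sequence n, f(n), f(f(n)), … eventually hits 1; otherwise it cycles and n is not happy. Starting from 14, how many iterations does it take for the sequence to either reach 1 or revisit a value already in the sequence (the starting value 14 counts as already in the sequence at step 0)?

14 → 1² + 4² = 17
17 → 1² + 7² = 50
50 → 5² + 0² = 25
25 → 2² + 5² = 29
29 → 2² + 9² = 85
85 → 8² + 5² = 89
89 → 8² + 9² = 145
145 → 1² + 4² + 5² = 42
42 → 4² + 2² = 20
20 → 2² + 0² = 4
4 → 4² = 16
16 → 1² + 6² = 37
37 → 3² + 7² = 58
58 → 5² + 8² = 89  — 89 repeats.
That took 14 steps.

14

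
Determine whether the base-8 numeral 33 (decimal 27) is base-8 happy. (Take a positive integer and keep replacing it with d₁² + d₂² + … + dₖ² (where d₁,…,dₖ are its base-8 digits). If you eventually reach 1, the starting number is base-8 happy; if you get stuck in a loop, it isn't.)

27 = (3,3)_8 → 18
18 = (2,2)_8 → 8
8 = (1,0)_8 → 1  — reached 1.

base-8 happy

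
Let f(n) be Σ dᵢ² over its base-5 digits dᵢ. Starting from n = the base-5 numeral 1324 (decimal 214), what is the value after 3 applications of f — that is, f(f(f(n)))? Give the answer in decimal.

4

214 = (1,3,2,4)_5 → 1² + 3² + 2² + 4² = 30
30 = (1,1,0)_5 → 1² + 1² + 0² = 2
2 = (2)_5 → 2² = 4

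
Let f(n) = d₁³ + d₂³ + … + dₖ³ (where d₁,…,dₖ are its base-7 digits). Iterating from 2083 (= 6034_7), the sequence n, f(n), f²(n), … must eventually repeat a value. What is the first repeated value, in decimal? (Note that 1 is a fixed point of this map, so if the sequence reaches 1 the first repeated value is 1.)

1

2083 = (6,0,3,4)_7 → 6³ + 0³ + 3³ + 4³ = 307
307 = (6,1,6)_7 → 6³ + 1³ + 6³ = 433
433 = (1,1,5,6)_7 → 1³ + 1³ + 5³ + 6³ = 343
343 = (1,0,0,0)_7 → 1³ + 0³ + 0³ + 0³ = 1  — reached the fixed point 1.
1 → 1, so 1 is the first repeated value.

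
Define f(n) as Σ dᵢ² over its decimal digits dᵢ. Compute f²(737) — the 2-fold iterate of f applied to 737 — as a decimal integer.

50

737 → 7² + 3² + 7² = 49 + 9 + 49 = 107
107 → 1² + 0² + 7² = 1 + 0 + 49 = 50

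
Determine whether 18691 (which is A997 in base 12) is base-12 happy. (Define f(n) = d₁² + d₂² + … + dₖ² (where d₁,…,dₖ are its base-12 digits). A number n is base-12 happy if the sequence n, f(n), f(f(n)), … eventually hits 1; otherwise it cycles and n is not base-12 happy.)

18691 = (10,9,9,7)_12 → 10² + 9² + 9² + 7² = 100 + 81 + 81 + 49 = 311
311 = (2,1,11)_12 → 2² + 1² + 11² = 4 + 1 + 121 = 126
126 = (10,6)_12 → 10² + 6² = 100 + 36 = 136
136 = (11,4)_12 → 11² + 4² = 121 + 16 = 137
137 = (11,5)_12 → 11² + 5² = 121 + 25 = 146
146 = (1,0,2)_12 → 1² + 0² + 2² = 1 + 0 + 4 = 5
5 = (5)_12 → 5² = 25
25 = (2,1)_12 → 2² + 1² = 4 + 1 = 5  — 5 already seen; the sequence cycles without reaching 1.

not base-12 happy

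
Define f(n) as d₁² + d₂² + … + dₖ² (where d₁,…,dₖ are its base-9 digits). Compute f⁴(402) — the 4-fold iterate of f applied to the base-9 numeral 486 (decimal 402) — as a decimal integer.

402 = (4,8,6)_9 → 4² + 8² + 6² = 16 + 64 + 36 = 116
116 = (1,3,8)_9 → 1² + 3² + 8² = 1 + 9 + 64 = 74
74 = (8,2)_9 → 8² + 2² = 64 + 4 = 68
68 = (7,5)_9 → 7² + 5² = 49 + 25 = 74

74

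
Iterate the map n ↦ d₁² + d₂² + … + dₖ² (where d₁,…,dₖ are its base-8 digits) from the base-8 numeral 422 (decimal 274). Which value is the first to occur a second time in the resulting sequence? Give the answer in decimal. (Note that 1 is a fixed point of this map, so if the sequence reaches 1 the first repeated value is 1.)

274 = (4,2,2)_8 → 4² + 2² + 2² = 24
24 = (3,0)_8 → 3² + 0² = 9
9 = (1,1)_8 → 1² + 1² = 2
2 = (2)_8 → 2² = 4
4 = (4)_8 → 4² = 16
16 = (2,0)_8 → 2² + 0² = 4  — 4 already appeared earlier.

4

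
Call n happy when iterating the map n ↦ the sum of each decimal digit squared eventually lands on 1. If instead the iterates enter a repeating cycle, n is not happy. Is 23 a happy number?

happy

23 → 13
13 → 10
10 → 1  — reached 1.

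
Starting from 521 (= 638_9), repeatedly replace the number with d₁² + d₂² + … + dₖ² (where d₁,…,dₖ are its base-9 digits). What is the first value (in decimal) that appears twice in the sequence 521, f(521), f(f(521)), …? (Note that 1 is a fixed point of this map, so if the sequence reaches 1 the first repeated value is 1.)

521 = (6,3,8)_9 → 6² + 3² + 8² = 36 + 9 + 64 = 109
109 = (1,3,1)_9 → 1² + 3² + 1² = 1 + 9 + 1 = 11
11 = (1,2)_9 → 1² + 2² = 1 + 4 = 5
5 = (5)_9 → 5² = 25
25 = (2,7)_9 → 2² + 7² = 4 + 49 = 53
53 = (5,8)_9 → 5² + 8² = 25 + 64 = 89
89 = (1,0,8)_9 → 1² + 0² + 8² = 1 + 0 + 64 = 65
65 = (7,2)_9 → 7² + 2² = 49 + 4 = 53  — 53 already appeared earlier.

53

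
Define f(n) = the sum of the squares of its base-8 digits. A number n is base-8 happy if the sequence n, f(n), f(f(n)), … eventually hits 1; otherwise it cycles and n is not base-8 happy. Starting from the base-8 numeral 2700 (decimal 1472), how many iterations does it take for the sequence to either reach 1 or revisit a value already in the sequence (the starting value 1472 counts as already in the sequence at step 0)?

1472 = (2,7,0,0)_8 → 2² + 7² + 0² + 0² = 53
53 = (6,5)_8 → 6² + 5² = 61
61 = (7,5)_8 → 7² + 5² = 74
74 = (1,1,2)_8 → 1² + 1² + 2² = 6
6 = (6)_8 → 6² = 36
36 = (4,4)_8 → 4² + 4² = 32
32 = (4,0)_8 → 4² + 0² = 16
16 = (2,0)_8 → 2² + 0² = 4
4 = (4)_8 → 4² = 16  — 16 repeats.
That took 9 steps.

9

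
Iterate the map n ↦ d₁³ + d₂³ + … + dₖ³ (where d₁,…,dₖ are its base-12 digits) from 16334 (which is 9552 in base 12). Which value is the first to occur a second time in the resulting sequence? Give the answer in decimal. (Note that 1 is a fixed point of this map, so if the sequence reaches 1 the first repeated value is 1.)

1539

16334 = (9,5,5,2)_12 → 9³ + 5³ + 5³ + 2³ = 987
987 = (6,10,3)_12 → 6³ + 10³ + 3³ = 1243
1243 = (8,7,7)_12 → 8³ + 7³ + 7³ = 1198
1198 = (8,3,10)_12 → 8³ + 3³ + 10³ = 1539
1539 = (10,8,3)_12 → 10³ + 8³ + 3³ = 1539  — 1539 already appeared earlier.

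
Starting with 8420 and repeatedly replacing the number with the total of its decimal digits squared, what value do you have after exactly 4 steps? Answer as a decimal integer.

8420 → 8² + 4² + 2² + 0² = 84
84 → 8² + 4² = 80
80 → 8² + 0² = 64
64 → 6² + 4² = 52

52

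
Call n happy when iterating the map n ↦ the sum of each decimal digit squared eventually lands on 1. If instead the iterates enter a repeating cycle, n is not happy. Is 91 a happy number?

happy

91 → 9² + 1² = 81 + 1 = 82
82 → 8² + 2² = 64 + 4 = 68
68 → 6² + 8² = 36 + 64 = 100
100 → 1² + 0² + 0² = 1 + 0 + 0 = 1  — reached 1.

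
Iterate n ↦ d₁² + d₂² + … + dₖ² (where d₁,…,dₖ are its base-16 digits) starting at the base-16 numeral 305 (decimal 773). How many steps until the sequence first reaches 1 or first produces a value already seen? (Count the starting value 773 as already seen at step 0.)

5

773 = (3,0,5)_16 → 3² + 0² + 5² = 34
34 = (2,2)_16 → 2² + 2² = 8
8 = (8)_16 → 8² = 64
64 = (4,0)_16 → 4² + 0² = 16
16 = (1,0)_16 → 1² + 0² = 1  — reached 1.
That took 5 steps.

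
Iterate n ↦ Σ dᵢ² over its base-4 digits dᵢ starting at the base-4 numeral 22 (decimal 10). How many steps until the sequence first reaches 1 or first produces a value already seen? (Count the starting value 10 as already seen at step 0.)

10 = (2,2)_4 → 2² + 2² = 8
8 = (2,0)_4 → 2² + 0² = 4
4 = (1,0)_4 → 1² + 0² = 1  — reached 1.
That took 3 steps.

3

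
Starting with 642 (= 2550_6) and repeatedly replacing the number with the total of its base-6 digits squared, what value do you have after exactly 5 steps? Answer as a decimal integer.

642 = (2,5,5,0)_6 → 2² + 5² + 5² + 0² = 4 + 25 + 25 + 0 = 54
54 = (1,3,0)_6 → 1² + 3² + 0² = 1 + 9 + 0 = 10
10 = (1,4)_6 → 1² + 4² = 1 + 16 = 17
17 = (2,5)_6 → 2² + 5² = 4 + 25 = 29
29 = (4,5)_6 → 4² + 5² = 16 + 25 = 41

41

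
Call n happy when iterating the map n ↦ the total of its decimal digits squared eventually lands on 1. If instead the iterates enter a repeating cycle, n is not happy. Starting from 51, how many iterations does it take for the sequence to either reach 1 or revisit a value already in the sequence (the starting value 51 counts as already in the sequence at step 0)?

11

51 → 5² + 1² = 26
26 → 2² + 6² = 40
40 → 4² + 0² = 16
16 → 1² + 6² = 37
37 → 3² + 7² = 58
58 → 5² + 8² = 89
89 → 8² + 9² = 145
145 → 1² + 4² + 5² = 42
42 → 4² + 2² = 20
20 → 2² + 0² = 4
4 → 4² = 16  — 16 repeats.
That took 11 steps.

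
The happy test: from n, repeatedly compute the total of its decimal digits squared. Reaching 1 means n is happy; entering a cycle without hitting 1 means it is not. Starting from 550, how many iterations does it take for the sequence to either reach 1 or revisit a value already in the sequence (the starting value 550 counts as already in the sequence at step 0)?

550 → 50
50 → 25
25 → 29
29 → 85
85 → 89
89 → 145
145 → 42
42 → 20
20 → 4
4 → 16
16 → 37
37 → 58
58 → 89  — 89 repeats.
That took 13 steps.

13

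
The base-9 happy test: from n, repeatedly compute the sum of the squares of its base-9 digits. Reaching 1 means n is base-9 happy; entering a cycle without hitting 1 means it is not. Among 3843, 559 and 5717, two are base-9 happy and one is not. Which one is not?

3843: 3843 → 45 → 25 → 53 → 89 → 65 → 53  — repeats 53 (not base-9 happy)
559: 559 → 101 → 9 → 1  — reaches 1 (base-9 happy)
5717: 5717 → 127 → 27 → 9 → 1  — reaches 1 (base-9 happy)

3843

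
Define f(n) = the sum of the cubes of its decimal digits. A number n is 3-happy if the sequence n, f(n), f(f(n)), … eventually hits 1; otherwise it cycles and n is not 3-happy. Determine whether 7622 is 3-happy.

7622 → 7³ + 6³ + 2³ + 2³ = 343 + 216 + 8 + 8 = 575
575 → 5³ + 7³ + 5³ = 125 + 343 + 125 = 593
593 → 5³ + 9³ + 3³ = 125 + 729 + 27 = 881
881 → 8³ + 8³ + 1³ = 512 + 512 + 1 = 1025
1025 → 1³ + 0³ + 2³ + 5³ = 1 + 0 + 8 + 125 = 134
134 → 1³ + 3³ + 4³ = 1 + 27 + 64 = 92
92 → 9³ + 2³ = 729 + 8 = 737
737 → 7³ + 3³ + 7³ = 343 + 27 + 343 = 713
713 → 7³ + 1³ + 3³ = 343 + 1 + 27 = 371
371 → 3³ + 7³ + 1³ = 27 + 343 + 1 = 371  — 371 already seen; the sequence cycles without reaching 1.

not 3-happy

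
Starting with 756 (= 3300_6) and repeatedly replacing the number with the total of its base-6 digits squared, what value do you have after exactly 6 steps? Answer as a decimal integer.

41

756 = (3,3,0,0)_6 → 3² + 3² + 0² + 0² = 9 + 9 + 0 + 0 = 18
18 = (3,0)_6 → 3² + 0² = 9 + 0 = 9
9 = (1,3)_6 → 1² + 3² = 1 + 9 = 10
10 = (1,4)_6 → 1² + 4² = 1 + 16 = 17
17 = (2,5)_6 → 2² + 5² = 4 + 25 = 29
29 = (4,5)_6 → 4² + 5² = 16 + 25 = 41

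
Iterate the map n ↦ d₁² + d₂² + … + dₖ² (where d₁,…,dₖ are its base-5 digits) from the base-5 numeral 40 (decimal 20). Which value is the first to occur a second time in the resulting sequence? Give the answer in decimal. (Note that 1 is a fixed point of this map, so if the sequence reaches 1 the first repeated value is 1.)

20 = (4,0)_5 → 16
16 = (3,1)_5 → 10
10 = (2,0)_5 → 4
4 = (4)_5 → 16  — 16 already appeared earlier.

16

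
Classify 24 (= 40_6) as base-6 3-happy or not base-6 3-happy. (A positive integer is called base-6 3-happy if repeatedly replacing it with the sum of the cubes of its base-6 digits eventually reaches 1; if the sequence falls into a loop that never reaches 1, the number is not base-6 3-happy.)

24 = (4,0)_6 → 4³ + 0³ = 64
64 = (1,4,4)_6 → 1³ + 4³ + 4³ = 129
129 = (3,3,3)_6 → 3³ + 3³ + 3³ = 81
81 = (2,1,3)_6 → 2³ + 1³ + 3³ = 36
36 = (1,0,0)_6 → 1³ + 0³ + 0³ = 1  — reached 1.

base-6 3-happy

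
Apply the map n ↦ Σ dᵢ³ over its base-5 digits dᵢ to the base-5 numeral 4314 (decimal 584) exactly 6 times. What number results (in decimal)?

28

584 = (4,3,1,4)_5 → 156
156 = (1,1,1,1)_5 → 4
4 = (4)_5 → 64
64 = (2,2,4)_5 → 80
80 = (3,1,0)_5 → 28
28 = (1,0,3)_5 → 28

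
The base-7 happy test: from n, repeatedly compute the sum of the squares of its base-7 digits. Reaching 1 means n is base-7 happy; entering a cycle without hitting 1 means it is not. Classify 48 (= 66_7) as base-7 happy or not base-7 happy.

not base-7 happy

48 = (6,6)_7 → 6² + 6² = 36 + 36 = 72
72 = (1,3,2)_7 → 1² + 3² + 2² = 1 + 9 + 4 = 14
14 = (2,0)_7 → 2² + 0² = 4 + 0 = 4
4 = (4)_7 → 4² = 16
16 = (2,2)_7 → 2² + 2² = 4 + 4 = 8
8 = (1,1)_7 → 1² + 1² = 1 + 1 = 2
2 = (2)_7 → 2² = 4  — 4 already seen; the sequence cycles without reaching 1.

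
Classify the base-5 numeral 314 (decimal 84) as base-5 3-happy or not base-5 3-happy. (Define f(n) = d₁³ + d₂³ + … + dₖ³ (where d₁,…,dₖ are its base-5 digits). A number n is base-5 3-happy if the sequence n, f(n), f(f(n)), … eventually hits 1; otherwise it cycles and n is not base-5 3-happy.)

84 = (3,1,4)_5 → 92
92 = (3,3,2)_5 → 62
62 = (2,2,2)_5 → 24
24 = (4,4)_5 → 128
128 = (1,0,0,3)_5 → 28
28 = (1,0,3)_5 → 28  — 28 already seen; the sequence cycles without reaching 1.

not base-5 3-happy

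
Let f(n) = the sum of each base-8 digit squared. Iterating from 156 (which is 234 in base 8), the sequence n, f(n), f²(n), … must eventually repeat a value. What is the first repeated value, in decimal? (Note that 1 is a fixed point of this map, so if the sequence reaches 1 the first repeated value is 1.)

156 = (2,3,4)_8 → 2² + 3² + 4² = 29
29 = (3,5)_8 → 3² + 5² = 34
34 = (4,2)_8 → 4² + 2² = 20
20 = (2,4)_8 → 2² + 4² = 20  — 20 already appeared earlier.

20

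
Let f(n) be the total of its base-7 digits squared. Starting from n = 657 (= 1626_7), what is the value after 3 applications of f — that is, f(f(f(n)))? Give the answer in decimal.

657 = (1,6,2,6)_7 → 1² + 6² + 2² + 6² = 1 + 36 + 4 + 36 = 77
77 = (1,4,0)_7 → 1² + 4² + 0² = 1 + 16 + 0 = 17
17 = (2,3)_7 → 2² + 3² = 4 + 9 = 13

13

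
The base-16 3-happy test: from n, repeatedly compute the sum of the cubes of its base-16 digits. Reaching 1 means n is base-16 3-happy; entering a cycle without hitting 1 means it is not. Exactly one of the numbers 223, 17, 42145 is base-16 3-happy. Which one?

42145

223: 223 → 5572 → 1918 → 3430 → 2629 → 1189 → 1189  — repeats 1189 (not base-16 3-happy)
17: 17 → 2 → 8 → 512 → 8  — repeats 8 (not base-16 3-happy)
42145: 42145 → 2065 → 514 → 16 → 1  — reaches 1 (base-16 3-happy)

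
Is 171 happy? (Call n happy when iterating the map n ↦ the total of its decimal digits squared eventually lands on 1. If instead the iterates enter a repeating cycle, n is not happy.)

171 → 51
51 → 26
26 → 40
40 → 16
16 → 37
37 → 58
58 → 89
89 → 145
145 → 42
42 → 20
20 → 4
4 → 16  — 16 already seen; the sequence cycles without reaching 1.

not happy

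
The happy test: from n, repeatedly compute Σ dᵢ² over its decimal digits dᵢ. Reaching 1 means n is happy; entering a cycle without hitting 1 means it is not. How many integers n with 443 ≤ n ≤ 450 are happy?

443: 443 → 41 → 17 → 50 → 25 → 29 → 85 → 89 → 145 → 42 → 20 → 4 → 16 → 37 → 58 → 89  — not happy
444: 444 → 48 → 80 → 64 → 52 → 29 → 85 → 89 → 145 → 42 → 20 → 4 → 16 → 37 → 58 → 89  — not happy
445: 445 → 57 → 74 → 65 → 61 → 37 → 58 → 89 → 145 → 42 → 20 → 4 → 16 → 37  — not happy
446: 446 → 68 → 100 → 1  — happy
447: 447 → 81 → 65 → 61 → 37 → 58 → 89 → 145 → 42 → 20 → 4 → 16 → 37  — not happy
448: 448 → 96 → 117 → 51 → 26 → 40 → 16 → 37 → 58 → 89 → 145 → 42 → 20 → 4 → 16  — not happy
449: 449 → 113 → 11 → 2 → 4 → 16 → 37 → 58 → 89 → 145 → 42 → 20 → 4  — not happy
450: 450 → 41 → 17 → 50 → 25 → 29 → 85 → 89 → 145 → 42 → 20 → 4 → 16 → 37 → 58 → 89  — not happy
happy: 446

1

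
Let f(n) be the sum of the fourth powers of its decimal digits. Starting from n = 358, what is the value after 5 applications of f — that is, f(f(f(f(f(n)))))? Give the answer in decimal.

358 → 3⁴ + 5⁴ + 8⁴ = 81 + 625 + 4096 = 4802
4802 → 4⁴ + 8⁴ + 0⁴ + 2⁴ = 256 + 4096 + 0 + 16 = 4368
4368 → 4⁴ + 3⁴ + 6⁴ + 8⁴ = 256 + 81 + 1296 + 4096 = 5729
5729 → 5⁴ + 7⁴ + 2⁴ + 9⁴ = 625 + 2401 + 16 + 6561 = 9603
9603 → 9⁴ + 6⁴ + 0⁴ + 3⁴ = 6561 + 1296 + 0 + 81 = 7938

7938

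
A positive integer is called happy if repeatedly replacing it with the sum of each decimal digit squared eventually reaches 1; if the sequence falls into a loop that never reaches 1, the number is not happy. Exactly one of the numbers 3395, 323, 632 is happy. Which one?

3395: 3395 → 124 → 21 → 5 → 25 → 29 → 85 → 89 → 145 → 42 → 20 → 4 → 16 → 37 → 58 → 89  — repeats 89 (not happy)
323: 323 → 22 → 8 → 64 → 52 → 29 → 85 → 89 → 145 → 42 → 20 → 4 → 16 → 37 → 58 → 89  — repeats 89 (not happy)
632: 632 → 49 → 97 → 130 → 10 → 1  — reaches 1 (happy)

632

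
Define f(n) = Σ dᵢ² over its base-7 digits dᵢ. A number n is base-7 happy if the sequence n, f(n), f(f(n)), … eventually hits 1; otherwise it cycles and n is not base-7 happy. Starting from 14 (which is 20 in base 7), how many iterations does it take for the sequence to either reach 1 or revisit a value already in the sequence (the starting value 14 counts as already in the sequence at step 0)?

14 = (2,0)_7 → 2² + 0² = 4 + 0 = 4
4 = (4)_7 → 4² = 16
16 = (2,2)_7 → 2² + 2² = 4 + 4 = 8
8 = (1,1)_7 → 1² + 1² = 1 + 1 = 2
2 = (2)_7 → 2² = 4  — 4 repeats.
That took 5 steps.

5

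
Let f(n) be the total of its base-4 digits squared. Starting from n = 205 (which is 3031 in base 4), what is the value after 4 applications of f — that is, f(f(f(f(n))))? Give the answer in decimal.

4

205 = (3,0,3,1)_4 → 3² + 0² + 3² + 1² = 9 + 0 + 9 + 1 = 19
19 = (1,0,3)_4 → 1² + 0² + 3² = 1 + 0 + 9 = 10
10 = (2,2)_4 → 2² + 2² = 4 + 4 = 8
8 = (2,0)_4 → 2² + 0² = 4 + 0 = 4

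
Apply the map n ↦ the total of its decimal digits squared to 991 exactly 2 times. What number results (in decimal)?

991 → 9² + 9² + 1² = 81 + 81 + 1 = 163
163 → 1² + 6² + 3² = 1 + 36 + 9 = 46

46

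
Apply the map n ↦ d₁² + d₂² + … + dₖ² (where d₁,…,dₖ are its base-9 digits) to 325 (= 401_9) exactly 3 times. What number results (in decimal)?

53

325 = (4,0,1)_9 → 4² + 0² + 1² = 16 + 0 + 1 = 17
17 = (1,8)_9 → 1² + 8² = 1 + 64 = 65
65 = (7,2)_9 → 7² + 2² = 49 + 4 = 53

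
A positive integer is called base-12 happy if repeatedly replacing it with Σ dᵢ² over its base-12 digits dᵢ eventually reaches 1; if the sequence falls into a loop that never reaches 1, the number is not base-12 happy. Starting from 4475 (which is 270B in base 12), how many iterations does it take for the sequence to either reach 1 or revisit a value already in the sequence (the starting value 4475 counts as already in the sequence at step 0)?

4475 = (2,7,0,11)_12 → 174
174 = (1,2,6)_12 → 41
41 = (3,5)_12 → 34
34 = (2,10)_12 → 104
104 = (8,8)_12 → 128
128 = (10,8)_12 → 164
164 = (1,1,8)_12 → 66
66 = (5,6)_12 → 61
61 = (5,1)_12 → 26
26 = (2,2)_12 → 8
8 = (8)_12 → 64
64 = (5,4)_12 → 41  — 41 repeats.
That took 12 steps.

12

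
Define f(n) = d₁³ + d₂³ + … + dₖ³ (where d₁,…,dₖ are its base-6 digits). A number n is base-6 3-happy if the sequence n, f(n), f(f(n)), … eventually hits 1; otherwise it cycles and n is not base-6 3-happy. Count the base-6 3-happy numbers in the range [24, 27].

2

24: 24 → 64 → 129 → 81 → 36 → 1  — base-6 3-happy
25: 25 → 65 → 190 → 190  — not base-6 3-happy
26: 26 → 72 → 8 → 9 → 28 → 128 → 62 → 73 → 9  — not base-6 3-happy
27: 27 → 91 → 36 → 1  — base-6 3-happy
base-6 3-happy: 24, 27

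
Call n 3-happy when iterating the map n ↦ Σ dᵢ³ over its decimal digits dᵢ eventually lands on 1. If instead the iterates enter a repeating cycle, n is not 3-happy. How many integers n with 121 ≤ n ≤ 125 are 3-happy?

1

121: 121 → 10 → 1  (reaches 1)
122: 122 → 17 → 344 → 155 → 251 → 134 → 92 → 737 → 713 → 371 → 371  (repeats 371)
123: 123 → 36 → 243 → 99 → 1458 → 702 → 351 → 153 → 153  (repeats 153)
124: 124 → 73 → 370 → 370  (repeats 370)
125: 125 → 134 → 92 → 737 → 713 → 371 → 371  (repeats 371)
3-happy: 121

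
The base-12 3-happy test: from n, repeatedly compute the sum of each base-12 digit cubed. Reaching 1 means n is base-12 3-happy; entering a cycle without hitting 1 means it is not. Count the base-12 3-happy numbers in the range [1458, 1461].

1458: 1458 → 1217 → 762 → 368 → 736 → 190 → 1028 → 856 → 1520 → 1728 → 1  (reaches 1)
1459: 1459 → 1344 → 793 → 342 → 288 → 8 → 512 → 755 → 1464 → 1008 → 343 → 415 → 1351 → 1136 → 1855 → 1344  (repeats 1344)
1460: 1460 → 1513 → 1217 → 762 → 368 → 736 → 190 → 1028 → 856 → 1520 → 1728 → 1  (reaches 1)
1461: 1461 → 1730 → 9 → 729 → 854 → 1464 → 1008 → 343 → 415 → 1351 → 1136 → 1855 → 1344 → 793 → 342 → 288 → 8 → 512 → 755 → 1464  (repeats 1464)
base-12 3-happy: 1458, 1460

2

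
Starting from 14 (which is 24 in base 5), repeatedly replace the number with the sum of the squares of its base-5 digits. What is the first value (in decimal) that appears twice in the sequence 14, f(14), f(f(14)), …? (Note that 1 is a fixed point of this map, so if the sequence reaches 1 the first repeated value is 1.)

16

14 = (2,4)_5 → 2² + 4² = 20
20 = (4,0)_5 → 4² + 0² = 16
16 = (3,1)_5 → 3² + 1² = 10
10 = (2,0)_5 → 2² + 0² = 4
4 = (4)_5 → 4² = 16  — 16 already appeared earlier.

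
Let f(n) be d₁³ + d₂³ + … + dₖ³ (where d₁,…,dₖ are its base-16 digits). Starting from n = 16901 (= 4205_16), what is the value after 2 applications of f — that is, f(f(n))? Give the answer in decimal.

16901 = (4,2,0,5)_16 → 4³ + 2³ + 0³ + 5³ = 197
197 = (12,5)_16 → 12³ + 5³ = 1853

1853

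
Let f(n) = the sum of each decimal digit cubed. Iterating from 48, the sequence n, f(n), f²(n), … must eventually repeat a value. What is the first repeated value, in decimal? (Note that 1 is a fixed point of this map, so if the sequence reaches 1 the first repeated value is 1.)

153

48 → 4³ + 8³ = 576
576 → 5³ + 7³ + 6³ = 684
684 → 6³ + 8³ + 4³ = 792
792 → 7³ + 9³ + 2³ = 1080
1080 → 1³ + 0³ + 8³ + 0³ = 513
513 → 5³ + 1³ + 3³ = 153
153 → 1³ + 5³ + 3³ = 153  — 153 already appeared earlier.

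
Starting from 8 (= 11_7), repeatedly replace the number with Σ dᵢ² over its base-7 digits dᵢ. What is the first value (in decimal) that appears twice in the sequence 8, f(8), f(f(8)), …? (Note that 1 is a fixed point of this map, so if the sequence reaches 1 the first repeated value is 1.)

8

8 = (1,1)_7 → 1² + 1² = 2
2 = (2)_7 → 2² = 4
4 = (4)_7 → 4² = 16
16 = (2,2)_7 → 2² + 2² = 8  — 8 already appeared earlier.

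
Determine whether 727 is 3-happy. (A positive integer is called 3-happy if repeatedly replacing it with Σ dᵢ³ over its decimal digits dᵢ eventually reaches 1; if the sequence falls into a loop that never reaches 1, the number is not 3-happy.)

727 → 694
694 → 1009
1009 → 730
730 → 370
370 → 370  — 370 already seen; the sequence cycles without reaching 1.

not 3-happy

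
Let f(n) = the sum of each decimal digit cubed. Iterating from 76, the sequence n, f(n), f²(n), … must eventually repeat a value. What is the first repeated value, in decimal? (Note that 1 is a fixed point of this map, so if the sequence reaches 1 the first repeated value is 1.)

370

76 → 7³ + 6³ = 343 + 216 = 559
559 → 5³ + 5³ + 9³ = 125 + 125 + 729 = 979
979 → 9³ + 7³ + 9³ = 729 + 343 + 729 = 1801
1801 → 1³ + 8³ + 0³ + 1³ = 1 + 512 + 0 + 1 = 514
514 → 5³ + 1³ + 4³ = 125 + 1 + 64 = 190
190 → 1³ + 9³ + 0³ = 1 + 729 + 0 = 730
730 → 7³ + 3³ + 0³ = 343 + 27 + 0 = 370
370 → 3³ + 7³ + 0³ = 27 + 343 + 0 = 370  — 370 already appeared earlier.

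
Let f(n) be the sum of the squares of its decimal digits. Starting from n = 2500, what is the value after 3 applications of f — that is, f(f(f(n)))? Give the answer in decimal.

2500 → 29
29 → 85
85 → 89

89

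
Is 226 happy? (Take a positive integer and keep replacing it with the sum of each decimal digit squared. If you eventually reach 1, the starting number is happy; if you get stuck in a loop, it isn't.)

226 → 2² + 2² + 6² = 4 + 4 + 36 = 44
44 → 4² + 4² = 16 + 16 = 32
32 → 3² + 2² = 9 + 4 = 13
13 → 1² + 3² = 1 + 9 = 10
10 → 1² + 0² = 1 + 0 = 1  — reached 1.

happy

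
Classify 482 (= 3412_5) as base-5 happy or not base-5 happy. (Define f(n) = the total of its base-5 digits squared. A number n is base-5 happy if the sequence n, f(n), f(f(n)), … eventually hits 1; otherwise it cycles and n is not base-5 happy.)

not base-5 happy

482 = (3,4,1,2)_5 → 30
30 = (1,1,0)_5 → 2
2 = (2)_5 → 4
4 = (4)_5 → 16
16 = (3,1)_5 → 10
10 = (2,0)_5 → 4  — 4 already seen; the sequence cycles without reaching 1.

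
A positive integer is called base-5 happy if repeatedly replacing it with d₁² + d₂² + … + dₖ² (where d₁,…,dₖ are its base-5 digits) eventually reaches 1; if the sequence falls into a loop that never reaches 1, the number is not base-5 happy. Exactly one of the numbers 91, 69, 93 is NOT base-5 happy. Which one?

69

91: 91 → 19 → 25 → 1  — reaches 1 (base-5 happy)
69: 69 → 29 → 17 → 13 → 13  — repeats 13 (not base-5 happy)
93: 93 → 27 → 5 → 1  — reaches 1 (base-5 happy)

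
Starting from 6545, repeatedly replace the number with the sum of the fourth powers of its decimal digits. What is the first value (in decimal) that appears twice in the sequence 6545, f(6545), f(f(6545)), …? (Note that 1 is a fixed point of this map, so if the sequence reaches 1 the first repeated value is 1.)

2178

6545 → 2802
2802 → 4128
4128 → 4369
4369 → 8194
8194 → 10914
10914 → 6819
6819 → 11954
11954 → 7444
7444 → 3169
3169 → 7939
7939 → 15604
15604 → 2178
2178 → 6514
6514 → 2178  — 2178 already appeared earlier.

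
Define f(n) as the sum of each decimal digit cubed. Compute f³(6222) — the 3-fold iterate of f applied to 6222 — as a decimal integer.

6222 → 6³ + 2³ + 2³ + 2³ = 240
240 → 2³ + 4³ + 0³ = 72
72 → 7³ + 2³ = 351

351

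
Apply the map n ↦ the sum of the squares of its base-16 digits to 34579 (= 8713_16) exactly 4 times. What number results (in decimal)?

34579 = (8,7,1,3)_16 → 123
123 = (7,11)_16 → 170
170 = (10,10)_16 → 200
200 = (12,8)_16 → 208

208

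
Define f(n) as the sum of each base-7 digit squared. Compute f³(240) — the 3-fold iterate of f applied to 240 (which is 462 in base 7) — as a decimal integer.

240 = (4,6,2)_7 → 4² + 6² + 2² = 56
56 = (1,1,0)_7 → 1² + 1² + 0² = 2
2 = (2)_7 → 2² = 4

4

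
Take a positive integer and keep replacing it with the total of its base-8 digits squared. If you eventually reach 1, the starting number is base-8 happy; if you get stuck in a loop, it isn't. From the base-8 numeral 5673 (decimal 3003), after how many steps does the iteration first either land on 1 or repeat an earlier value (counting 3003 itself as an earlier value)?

6

3003 = (5,6,7,3)_8 → 5² + 6² + 7² + 3² = 25 + 36 + 49 + 9 = 119
119 = (1,6,7)_8 → 1² + 6² + 7² = 1 + 36 + 49 = 86
86 = (1,2,6)_8 → 1² + 2² + 6² = 1 + 4 + 36 = 41
41 = (5,1)_8 → 5² + 1² = 25 + 1 = 26
26 = (3,2)_8 → 3² + 2² = 9 + 4 = 13
13 = (1,5)_8 → 1² + 5² = 1 + 25 = 26  — 26 repeats.
That took 6 steps.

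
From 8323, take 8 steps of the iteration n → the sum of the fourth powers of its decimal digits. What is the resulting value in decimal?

8323 → 8⁴ + 3⁴ + 2⁴ + 3⁴ = 4274
4274 → 4⁴ + 2⁴ + 7⁴ + 4⁴ = 2929
2929 → 2⁴ + 9⁴ + 2⁴ + 9⁴ = 13154
13154 → 1⁴ + 3⁴ + 1⁴ + 5⁴ + 4⁴ = 964
964 → 9⁴ + 6⁴ + 4⁴ = 8113
8113 → 8⁴ + 1⁴ + 1⁴ + 3⁴ = 4179
4179 → 4⁴ + 1⁴ + 7⁴ + 9⁴ = 9219
9219 → 9⁴ + 2⁴ + 1⁴ + 9⁴ = 13139

13139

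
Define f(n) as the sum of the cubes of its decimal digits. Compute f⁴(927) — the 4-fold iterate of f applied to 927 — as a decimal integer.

927 → 1080
1080 → 513
513 → 153
153 → 153

153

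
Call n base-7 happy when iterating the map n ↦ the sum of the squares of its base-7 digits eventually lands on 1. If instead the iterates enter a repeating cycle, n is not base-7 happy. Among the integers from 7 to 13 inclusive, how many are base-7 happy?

1

7: 7 → 1  (reaches 1)
8: 8 → 2 → 4 → 16 → 8  (repeats 8)
9: 9 → 5 → 25 → 25  (repeats 25)
10: 10 → 10  (repeats 10)
11: 11 → 17 → 13 → 37 → 29 → 17  (repeats 17)
12: 12 → 26 → 34 → 52 → 10 → 10  (repeats 10)
13: 13 → 37 → 29 → 17 → 13  (repeats 13)
base-7 happy: 7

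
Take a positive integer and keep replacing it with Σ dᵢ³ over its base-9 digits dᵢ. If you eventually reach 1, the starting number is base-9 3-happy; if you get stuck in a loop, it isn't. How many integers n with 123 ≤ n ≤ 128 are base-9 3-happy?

123: 123 → 281 → 99 → 9 → 1  (reaches 1)
124: 124 → 408 → 152 → 856 → 128 → 134 → 638 → 1198 → 470 → 476 → 980 → 540 → 432 → 152  (repeats 152)
125: 125 → 577 → 345 → 99 → 9 → 1  (reaches 1)
126: 126 → 126  (repeats 126)
127: 127 → 127  (repeats 127)
128: 128 → 134 → 638 → 1198 → 470 → 476 → 980 → 540 → 432 → 152 → 856 → 128  (repeats 128)
base-9 3-happy: 123, 125

2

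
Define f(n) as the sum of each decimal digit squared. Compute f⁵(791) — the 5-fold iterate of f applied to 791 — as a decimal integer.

791 → 7² + 9² + 1² = 49 + 81 + 1 = 131
131 → 1² + 3² + 1² = 1 + 9 + 1 = 11
11 → 1² + 1² = 1 + 1 = 2
2 → 2² = 4
4 → 4² = 16

16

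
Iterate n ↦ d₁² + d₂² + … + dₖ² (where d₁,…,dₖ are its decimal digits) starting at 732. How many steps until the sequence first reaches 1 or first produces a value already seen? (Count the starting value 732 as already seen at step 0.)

732 → 7² + 3² + 2² = 62
62 → 6² + 2² = 40
40 → 4² + 0² = 16
16 → 1² + 6² = 37
37 → 3² + 7² = 58
58 → 5² + 8² = 89
89 → 8² + 9² = 145
145 → 1² + 4² + 5² = 42
42 → 4² + 2² = 20
20 → 2² + 0² = 4
4 → 4² = 16  — 16 repeats.
That took 11 steps.

11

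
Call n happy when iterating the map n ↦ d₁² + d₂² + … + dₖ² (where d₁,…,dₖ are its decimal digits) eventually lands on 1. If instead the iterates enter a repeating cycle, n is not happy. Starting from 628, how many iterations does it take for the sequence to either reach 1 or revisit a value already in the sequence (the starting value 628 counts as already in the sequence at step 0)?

628 → 6² + 2² + 8² = 104
104 → 1² + 0² + 4² = 17
17 → 1² + 7² = 50
50 → 5² + 0² = 25
25 → 2² + 5² = 29
29 → 2² + 9² = 85
85 → 8² + 5² = 89
89 → 8² + 9² = 145
145 → 1² + 4² + 5² = 42
42 → 4² + 2² = 20
20 → 2² + 0² = 4
4 → 4² = 16
16 → 1² + 6² = 37
37 → 3² + 7² = 58
58 → 5² + 8² = 89  — 89 repeats.
That took 15 steps.

15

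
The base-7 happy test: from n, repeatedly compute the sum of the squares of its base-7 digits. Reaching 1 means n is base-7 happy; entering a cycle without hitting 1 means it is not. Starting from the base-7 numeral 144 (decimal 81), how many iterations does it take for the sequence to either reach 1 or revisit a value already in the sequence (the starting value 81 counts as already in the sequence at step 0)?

6

81 = (1,4,4)_7 → 33
33 = (4,5)_7 → 41
41 = (5,6)_7 → 61
61 = (1,1,5)_7 → 27
27 = (3,6)_7 → 45
45 = (6,3)_7 → 45  — 45 repeats.
That took 6 steps.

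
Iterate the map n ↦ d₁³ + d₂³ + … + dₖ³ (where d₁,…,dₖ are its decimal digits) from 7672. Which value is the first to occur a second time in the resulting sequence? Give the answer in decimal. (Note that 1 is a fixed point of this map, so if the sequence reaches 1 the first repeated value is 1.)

370

7672 → 7³ + 6³ + 7³ + 2³ = 910
910 → 9³ + 1³ + 0³ = 730
730 → 7³ + 3³ + 0³ = 370
370 → 3³ + 7³ + 0³ = 370  — 370 already appeared earlier.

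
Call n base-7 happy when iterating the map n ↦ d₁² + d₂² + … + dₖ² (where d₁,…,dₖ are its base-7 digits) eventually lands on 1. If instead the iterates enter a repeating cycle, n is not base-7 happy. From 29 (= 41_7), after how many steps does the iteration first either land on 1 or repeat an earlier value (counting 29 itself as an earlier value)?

4

29 = (4,1)_7 → 4² + 1² = 17
17 = (2,3)_7 → 2² + 3² = 13
13 = (1,6)_7 → 1² + 6² = 37
37 = (5,2)_7 → 5² + 2² = 29  — 29 repeats.
That took 4 steps.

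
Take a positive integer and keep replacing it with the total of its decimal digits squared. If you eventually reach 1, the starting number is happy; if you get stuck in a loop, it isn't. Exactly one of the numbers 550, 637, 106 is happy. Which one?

550: 550 → 50 → 25 → 29 → 85 → 89 → 145 → 42 → 20 → 4 → 16 → 37 → 58 → 89  — repeats 89 (not happy)
637: 637 → 94 → 97 → 130 → 10 → 1  — reaches 1 (happy)
106: 106 → 37 → 58 → 89 → 145 → 42 → 20 → 4 → 16 → 37  — repeats 37 (not happy)

637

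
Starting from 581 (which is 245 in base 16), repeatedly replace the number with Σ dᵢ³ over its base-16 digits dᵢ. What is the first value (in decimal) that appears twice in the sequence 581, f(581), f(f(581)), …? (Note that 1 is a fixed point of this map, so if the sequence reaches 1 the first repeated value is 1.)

581 = (2,4,5)_16 → 2³ + 4³ + 5³ = 8 + 64 + 125 = 197
197 = (12,5)_16 → 12³ + 5³ = 1728 + 125 = 1853
1853 = (7,3,13)_16 → 7³ + 3³ + 13³ = 343 + 27 + 2197 = 2567
2567 = (10,0,7)_16 → 10³ + 0³ + 7³ = 1000 + 0 + 343 = 1343
1343 = (5,3,15)_16 → 5³ + 3³ + 15³ = 125 + 27 + 3375 = 3527
3527 = (13,12,7)_16 → 13³ + 12³ + 7³ = 2197 + 1728 + 343 = 4268
4268 = (1,0,10,12)_16 → 1³ + 0³ + 10³ + 12³ = 1 + 0 + 1000 + 1728 = 2729
2729 = (10,10,9)_16 → 10³ + 10³ + 9³ = 1000 + 1000 + 729 = 2729  — 2729 already appeared earlier.

2729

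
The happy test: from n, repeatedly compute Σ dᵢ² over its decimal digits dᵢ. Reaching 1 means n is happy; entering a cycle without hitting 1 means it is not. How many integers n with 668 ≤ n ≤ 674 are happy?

668: 668 → 136 → 46 → 52 → 29 → 85 → 89 → 145 → 42 → 20 → 4 → 16 → 37 → 58 → 89  (repeats 89)
669: 669 → 153 → 35 → 34 → 25 → 29 → 85 → 89 → 145 → 42 → 20 → 4 → 16 → 37 → 58 → 89  (repeats 89)
670: 670 → 85 → 89 → 145 → 42 → 20 → 4 → 16 → 37 → 58 → 89  (repeats 89)
671: 671 → 86 → 100 → 1  (reaches 1)
672: 672 → 89 → 145 → 42 → 20 → 4 → 16 → 37 → 58 → 89  (repeats 89)
673: 673 → 94 → 97 → 130 → 10 → 1  (reaches 1)
674: 674 → 101 → 2 → 4 → 16 → 37 → 58 → 89 → 145 → 42 → 20 → 4  (repeats 4)
happy: 671, 673

2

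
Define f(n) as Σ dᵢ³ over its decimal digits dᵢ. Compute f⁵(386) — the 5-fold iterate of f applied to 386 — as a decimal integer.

386 → 755
755 → 593
593 → 881
881 → 1025
1025 → 134

134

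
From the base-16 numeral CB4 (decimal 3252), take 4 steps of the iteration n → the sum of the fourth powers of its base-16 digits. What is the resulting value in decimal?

60657

3252 = (12,11,4)_16 → 12⁴ + 11⁴ + 4⁴ = 20736 + 14641 + 256 = 35633
35633 = (8,11,3,1)_16 → 8⁴ + 11⁴ + 3⁴ + 1⁴ = 4096 + 14641 + 81 + 1 = 18819
18819 = (4,9,8,3)_16 → 4⁴ + 9⁴ + 8⁴ + 3⁴ = 256 + 6561 + 4096 + 81 = 10994
10994 = (2,10,15,2)_16 → 2⁴ + 10⁴ + 15⁴ + 2⁴ = 16 + 10000 + 50625 + 16 = 60657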